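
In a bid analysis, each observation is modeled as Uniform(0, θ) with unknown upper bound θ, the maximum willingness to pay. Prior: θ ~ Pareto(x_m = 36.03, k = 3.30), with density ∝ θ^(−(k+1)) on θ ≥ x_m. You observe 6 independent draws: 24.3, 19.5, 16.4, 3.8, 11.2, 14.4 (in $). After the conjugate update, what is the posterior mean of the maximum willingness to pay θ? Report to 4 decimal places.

40.3710

A Pareto(scale x_m, shape k) prior on the upper bound θ of Uniform(0, θ) is conjugate: posterior is Pareto(max(x_m, max xᵢ), k + n).
Sample maximum = 24.3; prior scale x_m = 36.03 → posterior scale = max = 36.03.
Posterior shape = 3.30 + 6 = 9.30.
E[θ|data] = k·x_m/(k−1) = 9.30·36.03/8.30 = 40.3710.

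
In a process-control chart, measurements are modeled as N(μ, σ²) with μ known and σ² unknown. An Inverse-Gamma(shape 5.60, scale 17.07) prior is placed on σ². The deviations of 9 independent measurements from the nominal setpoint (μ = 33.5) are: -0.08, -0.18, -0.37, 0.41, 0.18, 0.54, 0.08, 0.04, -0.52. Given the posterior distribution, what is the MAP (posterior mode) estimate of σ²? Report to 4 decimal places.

1.5805

With known mean μ and an Inverse-Gamma(α, β) prior on σ², the Normal likelihood is conjugate: posterior is Inv-Gamma(α + n/2, β + Σ(xᵢ−μ)²/2).
Σ(xᵢ−μ)² = (-0.08)² + (-0.18)² + (-0.37)² + (0.41)² + (0.18)² + (0.54)² + (0.08)² + (0.04)² + (-0.52)² = 0.9462.
Posterior: Inv-Gamma(5.60 + 9/2, 17.07 + 0.9462/2) = Inv-Gamma(10.10, 17.54310).
Mode = β/(α+1) = 17.54310/11.10 = 1.5805.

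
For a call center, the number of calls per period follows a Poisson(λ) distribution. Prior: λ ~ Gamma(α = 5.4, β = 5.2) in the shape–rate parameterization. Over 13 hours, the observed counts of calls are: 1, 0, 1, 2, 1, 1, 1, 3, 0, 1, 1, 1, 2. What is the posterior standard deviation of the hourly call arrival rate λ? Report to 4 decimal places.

With a Gamma(shape α, rate β) prior, the Poisson likelihood is conjugate: the posterior is Gamma(α + ΣXᵢ, β + n).
Sum of counts S = 15 over n = 13 hours.
Posterior: Gamma(α+S, β+n) = Gamma(5.4+15, 5.2+13) = Gamma(20.4, 18.2).
SD = √α/β = √20.4/18.2 = 0.2482.

0.2482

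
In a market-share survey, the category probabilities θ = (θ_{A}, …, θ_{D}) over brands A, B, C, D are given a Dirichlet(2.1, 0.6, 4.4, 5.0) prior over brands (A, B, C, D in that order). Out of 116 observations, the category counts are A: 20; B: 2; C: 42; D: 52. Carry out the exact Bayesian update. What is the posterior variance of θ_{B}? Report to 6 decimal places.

0.000154

The Dirichlet prior is conjugate to the Multinomial likelihood: each posterior αⱼ = prior αⱼ + observed count nⱼ.
Posterior concentration: (22.1, 2.6, 46.4, 57.0), total = 128.1.
Var[θ_j] = α_j(Σα−α_j)/((Σα)²(Σα+1)) = 2.6·125.5/(128.1²·129.1) = 0.000154.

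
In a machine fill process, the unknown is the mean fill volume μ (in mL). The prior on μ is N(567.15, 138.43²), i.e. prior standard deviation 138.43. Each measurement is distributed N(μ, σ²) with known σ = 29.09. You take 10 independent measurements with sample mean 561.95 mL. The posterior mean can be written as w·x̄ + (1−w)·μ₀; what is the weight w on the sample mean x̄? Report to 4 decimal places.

For Normal data with known variance σ², a Normal(μ₀, σ₀²) prior on μ is conjugate. Posterior precision = 1/σ₀² + n/σ²; posterior mean is the precision-weighted average of μ₀ and x̄.
σ₀² = 138.43² = 19162.8649, σ² = 29.09² = 846.2281. Prior precision 1/σ₀² = 1/19162.8649; data precision n/σ² = 10/846.2281.
w = (n/σ²)/(1/σ₀² + n/σ²) = n·σ₀²/(σ² + n·σ₀²) = 10·19162.8649/(846.2281 + 10·19162.8649) = 191628.649/192474.8771 = 0.9956.

0.9956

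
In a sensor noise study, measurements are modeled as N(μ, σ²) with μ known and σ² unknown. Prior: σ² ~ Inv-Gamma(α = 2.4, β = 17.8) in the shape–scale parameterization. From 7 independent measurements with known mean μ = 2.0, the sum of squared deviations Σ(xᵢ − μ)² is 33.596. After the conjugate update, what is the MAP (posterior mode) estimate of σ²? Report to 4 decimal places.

5.0142

With known mean μ and an Inverse-Gamma(α, β) prior on σ², the Normal likelihood is conjugate: posterior is Inv-Gamma(α + n/2, β + Σ(xᵢ−μ)²/2).
Posterior: Inv-Gamma(2.4 + 7/2, 17.8 + 33.596/2) = Inv-Gamma(5.90, 34.5980).
Mode = β/(α+1) = 34.5980/6.90 = 5.0142.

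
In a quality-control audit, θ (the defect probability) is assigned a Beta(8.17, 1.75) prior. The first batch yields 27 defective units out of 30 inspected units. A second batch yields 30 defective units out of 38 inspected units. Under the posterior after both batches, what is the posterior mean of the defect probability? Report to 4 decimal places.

0.8364

The Beta prior is conjugate to a Binomial/Bernoulli likelihood; the update adds successes to α and failures to β.
After batch 1: Beta(8.17+27, 1.75+3) = Beta(35.17, 4.75).
After batch 2: Beta(35.17+30, 4.75+8) = Beta(65.17, 12.75).
Posterior mean = α/(α+β) = 65.17/77.92 = 0.8364.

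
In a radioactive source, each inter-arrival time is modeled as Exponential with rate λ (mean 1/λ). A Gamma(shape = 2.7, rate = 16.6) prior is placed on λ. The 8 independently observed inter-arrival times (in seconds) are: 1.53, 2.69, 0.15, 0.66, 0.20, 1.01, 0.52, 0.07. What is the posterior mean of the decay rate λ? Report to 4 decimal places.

With a Gamma(shape α, rate β) prior on the exponential rate λ, the posterior after n observations with total T = Σxᵢ is Gamma(α+n, β+T).
Sum of observations T = 6.83 seconds; n = 8.
Posterior: Gamma(2.7+8, 16.6+6.83) = Gamma(10.7, 23.43).
Posterior mean of λ = α/β = 10.7/23.43 = 0.4567.

0.4567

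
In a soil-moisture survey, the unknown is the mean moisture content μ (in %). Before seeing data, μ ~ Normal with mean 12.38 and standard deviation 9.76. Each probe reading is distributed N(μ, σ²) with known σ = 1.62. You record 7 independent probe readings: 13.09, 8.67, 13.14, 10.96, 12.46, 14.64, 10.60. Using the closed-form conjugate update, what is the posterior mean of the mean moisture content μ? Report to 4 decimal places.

11.9389

For Normal data with known variance σ², a Normal(μ₀, σ₀²) prior on μ is conjugate. Posterior precision = 1/σ₀² + n/σ²; posterior mean is the precision-weighted average of μ₀ and x̄.
Σxᵢ = 13.09 + 8.67 + 13.14 + 10.96 + 12.46 + 14.64 + 10.60 = 83.56, so n·x̄ = 83.56.
σ₀² = 9.76² = 95.2576, σ² = 1.62² = 2.6244; σ² + n·σ₀² = 2.6244 + 7·95.2576 = 669.4276.
Posterior mean = (μ₀/σ₀² + n·x̄/σ²)/(1/σ₀² + n/σ²) = (σ²·μ₀ + σ₀²·n·x̄)/(σ² + n·σ₀²) = (2.6244·12.38 + 95.2576·83.56)/669.4276 = 7992.215128/669.4276 = 11.9389.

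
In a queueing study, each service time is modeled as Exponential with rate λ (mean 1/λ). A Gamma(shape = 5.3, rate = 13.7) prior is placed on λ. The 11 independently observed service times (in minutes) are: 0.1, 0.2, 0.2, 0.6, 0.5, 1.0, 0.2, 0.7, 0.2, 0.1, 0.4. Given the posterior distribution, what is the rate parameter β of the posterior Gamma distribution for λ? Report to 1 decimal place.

17.9

With a Gamma(shape α, rate β) prior on the exponential rate λ, the posterior after n observations with total T = Σxᵢ is Gamma(α+n, β+T).
Sum of observations T = 4.2 minutes; n = 11.
Posterior: Gamma(5.3+11, 13.7+4.2) = Gamma(16.3, 17.9).
Posterior β = 17.9.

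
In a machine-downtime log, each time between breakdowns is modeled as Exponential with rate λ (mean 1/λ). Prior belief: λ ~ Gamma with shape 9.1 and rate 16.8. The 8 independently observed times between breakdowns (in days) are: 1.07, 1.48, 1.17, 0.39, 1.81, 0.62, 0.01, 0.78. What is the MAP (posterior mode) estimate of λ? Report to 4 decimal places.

0.6672

With a Gamma(shape α, rate β) prior on the exponential rate λ, the posterior after n observations with total T = Σxᵢ is Gamma(α+n, β+T).
Sum of observations T = 7.33 days; n = 8.
Posterior: Gamma(9.1+8, 16.8+7.33) = Gamma(17.1, 24.13).
Mode = (α−1)/β = 0.6672.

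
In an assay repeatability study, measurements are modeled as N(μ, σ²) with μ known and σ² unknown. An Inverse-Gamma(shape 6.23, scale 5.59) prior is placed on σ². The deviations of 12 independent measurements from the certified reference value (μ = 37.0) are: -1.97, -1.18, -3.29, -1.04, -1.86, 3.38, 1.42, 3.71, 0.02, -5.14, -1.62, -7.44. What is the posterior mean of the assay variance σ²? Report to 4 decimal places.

6.3856

With known mean μ and an Inverse-Gamma(α, β) prior on σ², the Normal likelihood is conjugate: posterior is Inv-Gamma(α + n/2, β + Σ(xᵢ−μ)²/2).
Σ(xᵢ−μ)² = (-1.97)² + (-1.18)² + (-3.29)² + (-1.04)² + (-1.86)² + (3.38)² + (1.42)² + (3.71)² + (0.02)² + (-5.14)² + (-1.62)² + (-7.44)² = 132.2415.
Posterior: Inv-Gamma(6.23 + 12/2, 5.59 + 132.2415/2) = Inv-Gamma(12.23, 71.71075).
E[σ²|data] = β/(α−1) = 71.71075/11.23 = 6.3856.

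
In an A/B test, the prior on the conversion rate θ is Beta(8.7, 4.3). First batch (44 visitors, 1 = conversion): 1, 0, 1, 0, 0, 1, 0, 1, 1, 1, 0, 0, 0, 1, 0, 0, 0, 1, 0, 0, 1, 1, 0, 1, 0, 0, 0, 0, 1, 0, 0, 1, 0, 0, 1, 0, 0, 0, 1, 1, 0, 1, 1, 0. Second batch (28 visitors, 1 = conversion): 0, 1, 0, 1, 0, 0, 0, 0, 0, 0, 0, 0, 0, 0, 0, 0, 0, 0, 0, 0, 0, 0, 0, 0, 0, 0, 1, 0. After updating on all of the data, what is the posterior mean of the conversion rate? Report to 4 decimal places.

0.3494

The Beta prior is conjugate to a Binomial/Bernoulli likelihood; the update adds successes to α and failures to β.
After batch 1: Beta(8.7+18, 4.3+26) = Beta(26.7, 30.3).
After batch 2: Beta(26.7+3, 30.3+25) = Beta(29.7, 55.3).
Posterior mean = α/(α+β) = 29.7/85.0 = 0.3494.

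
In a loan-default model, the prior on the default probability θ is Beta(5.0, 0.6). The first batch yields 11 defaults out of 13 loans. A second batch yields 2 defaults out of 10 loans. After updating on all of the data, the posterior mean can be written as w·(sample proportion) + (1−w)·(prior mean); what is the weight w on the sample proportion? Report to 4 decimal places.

The Beta prior is conjugate to a Binomial/Bernoulli likelihood; the update adds successes to α and failures to β.
Total number of loans: n = 13 + 10 = 23.
Posterior mean = (α₀+k)/(α₀+β₀+n) = [n/(α₀+β₀+n)]·(k/n) + [(α₀+β₀)/(α₀+β₀+n)]·α₀/(α₀+β₀), so only n and the prior enter the weight.
The weight on the data is w = n/(α₀+β₀+n) = 23/(5.0+0.6+23) = 23/28.6 = 0.8042.

0.8042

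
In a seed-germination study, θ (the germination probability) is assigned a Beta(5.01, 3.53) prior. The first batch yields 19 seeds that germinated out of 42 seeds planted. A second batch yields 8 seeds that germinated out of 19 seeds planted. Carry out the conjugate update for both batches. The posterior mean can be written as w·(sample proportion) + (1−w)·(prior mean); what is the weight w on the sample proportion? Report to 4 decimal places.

0.8772

The Beta prior is conjugate to a Binomial/Bernoulli likelihood; the update adds successes to α and failures to β.
Total number of seeds planted: n = 42 + 19 = 61.
Posterior mean = (α₀+k)/(α₀+β₀+n) = [n/(α₀+β₀+n)]·(k/n) + [(α₀+β₀)/(α₀+β₀+n)]·α₀/(α₀+β₀), so only n and the prior enter the weight.
The weight on the data is w = n/(α₀+β₀+n) = 61/(5.01+3.53+61) = 61/69.54 = 0.8772.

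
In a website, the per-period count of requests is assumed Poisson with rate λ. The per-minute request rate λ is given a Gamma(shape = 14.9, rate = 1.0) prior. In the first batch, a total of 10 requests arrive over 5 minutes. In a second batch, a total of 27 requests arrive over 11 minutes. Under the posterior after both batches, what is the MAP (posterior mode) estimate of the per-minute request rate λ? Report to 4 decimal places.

2.9941

With a Gamma(shape α, rate β) prior, the Poisson likelihood is conjugate: the posterior is Gamma(α + ΣXᵢ, β + n).
After batch 1: Gamma(α+S, β+n) = Gamma(14.9+10, 1.0+5) = Gamma(24.9, 6.0).
After batch 2: Gamma(α+S, β+n) = Gamma(24.9+27, 6.0+11) = Gamma(51.9, 17.0).
Mode of Gamma(α,β) for α≥1 is (α−1)/β = 50.9/17.0 = 2.9941.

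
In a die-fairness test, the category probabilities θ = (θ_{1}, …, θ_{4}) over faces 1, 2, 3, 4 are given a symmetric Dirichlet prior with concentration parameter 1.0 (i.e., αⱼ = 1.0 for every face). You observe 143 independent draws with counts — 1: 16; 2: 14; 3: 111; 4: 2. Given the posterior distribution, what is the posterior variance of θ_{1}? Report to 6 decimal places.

0.000691

The Dirichlet prior is conjugate to the Multinomial likelihood: each posterior αⱼ = prior αⱼ + observed count nⱼ.
Posterior concentration: (17.0, 15.0, 112.0, 3.0), total = 147.0.
Var[θ_j] = α_j(Σα−α_j)/((Σα)²(Σα+1)) = 17.0·130.0/(147.0²·148.0) = 0.000691.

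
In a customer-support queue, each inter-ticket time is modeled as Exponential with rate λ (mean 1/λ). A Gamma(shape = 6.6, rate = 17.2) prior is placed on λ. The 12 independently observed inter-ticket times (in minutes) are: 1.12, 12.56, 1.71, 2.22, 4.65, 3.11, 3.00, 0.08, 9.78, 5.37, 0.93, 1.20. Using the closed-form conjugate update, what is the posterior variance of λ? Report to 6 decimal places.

0.004697

With a Gamma(shape α, rate β) prior on the exponential rate λ, the posterior after n observations with total T = Σxᵢ is Gamma(α+n, β+T).
Sum of observations T = 45.73 minutes; n = 12.
Posterior: Gamma(6.6+12, 17.2+45.73) = Gamma(18.6, 62.93).
Var = α/β² = 0.004697.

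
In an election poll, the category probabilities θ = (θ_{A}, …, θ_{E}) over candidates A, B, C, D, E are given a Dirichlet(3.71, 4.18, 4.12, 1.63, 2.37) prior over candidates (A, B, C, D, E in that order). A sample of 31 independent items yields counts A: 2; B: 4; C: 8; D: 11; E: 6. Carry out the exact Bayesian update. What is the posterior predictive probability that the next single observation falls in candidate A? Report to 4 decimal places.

The Dirichlet prior is conjugate to the Multinomial likelihood: each posterior αⱼ = prior αⱼ + observed count nⱼ.
Posterior concentration: (5.71, 8.18, 12.12, 12.63, 8.37), total = 47.01.
P(next = A | data) = α_{A}/Σα = 0.1215.

0.1215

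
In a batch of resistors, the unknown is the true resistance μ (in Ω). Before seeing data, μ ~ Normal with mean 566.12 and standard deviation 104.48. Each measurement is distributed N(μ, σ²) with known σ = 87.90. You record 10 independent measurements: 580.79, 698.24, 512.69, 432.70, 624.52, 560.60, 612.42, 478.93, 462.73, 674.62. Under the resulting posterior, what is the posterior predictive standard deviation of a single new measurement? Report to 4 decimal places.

For Normal data with known variance σ², a Normal(μ₀, σ₀²) prior on μ is conjugate. Posterior precision = 1/σ₀² + n/σ²; posterior mean is the precision-weighted average of μ₀ and x̄.
σ₀² = 104.48² = 10916.0704, σ² = 87.90² = 7726.41; σ² + n·σ₀² = 7726.41 + 10·10916.0704 = 116887.114.
Posterior precision = 1/σ₀² + n/σ² = 1/10916.0704 + 10/7726.41 = (σ² + n·σ₀²)/(σ₀²σ²) = 116887.114/(10916.0704·7726.41); posterior variance σₙ² = σ₀²σ²/(σ² + n·σ₀²) = 10916.0704·7726.41/116887.114 = 721.568295.
Predictive variance for one new observation = σₙ² + σ² = 10916.0704·7726.41/116887.114 + 7726.41 = σ²·(σ₀² + 116887.114)/116887.114 = 7726.41·127803.1844/116887.114 = 8447.978295; SD = √(7726.41·127803.1844/116887.114) = 91.9129.

91.9129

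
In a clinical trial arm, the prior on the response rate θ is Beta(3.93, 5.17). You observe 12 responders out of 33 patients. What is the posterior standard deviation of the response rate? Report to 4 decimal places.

The Beta prior is conjugate to a Binomial/Bernoulli likelihood; the update adds successes to α and failures to β.
Posterior: Beta(α+k, β+n−k) = Beta(3.93+12, 5.17+21) = Beta(15.93, 26.17).
Var = αβ/((α+β)²(α+β+1)) = 15.93·26.17/(42.10²·43.10) = 0.00545730; SD = √0.00545730 = 0.0739.

0.0739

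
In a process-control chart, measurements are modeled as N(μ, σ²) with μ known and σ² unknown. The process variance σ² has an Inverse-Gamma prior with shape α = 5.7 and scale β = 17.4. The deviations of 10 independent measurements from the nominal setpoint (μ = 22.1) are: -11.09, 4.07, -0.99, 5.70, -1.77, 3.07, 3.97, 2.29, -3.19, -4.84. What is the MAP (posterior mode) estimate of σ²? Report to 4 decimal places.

11.7516

With known mean μ and an Inverse-Gamma(α, β) prior on σ², the Normal likelihood is conjugate: posterior is Inv-Gamma(α + n/2, β + Σ(xᵢ−μ)²/2).
Σ(xᵢ−μ)² = (-11.09)² + (4.07)² + (-0.99)² + (5.70)² + (-1.77)² + (3.07)² + (3.97)² + (2.29)² + (-3.19)² + (-4.84)² = 240.1876.
Posterior: Inv-Gamma(5.7 + 10/2, 17.4 + 240.1876/2) = Inv-Gamma(10.70, 137.49380).
Mode = β/(α+1) = 137.49380/11.70 = 11.7516.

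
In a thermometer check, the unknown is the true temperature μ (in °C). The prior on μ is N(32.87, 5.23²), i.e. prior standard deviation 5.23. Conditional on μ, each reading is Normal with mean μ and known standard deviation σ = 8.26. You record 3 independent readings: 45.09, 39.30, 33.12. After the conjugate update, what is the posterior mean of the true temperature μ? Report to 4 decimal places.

For Normal data with known variance σ², a Normal(μ₀, σ₀²) prior on μ is conjugate. Posterior precision = 1/σ₀² + n/σ²; posterior mean is the precision-weighted average of μ₀ and x̄.
Σxᵢ = 45.09 + 39.30 + 33.12 = 117.51, so n·x̄ = 117.51.
σ₀² = 5.23² = 27.3529, σ² = 8.26² = 68.2276; σ² + n·σ₀² = 68.2276 + 3·27.3529 = 150.2863.
Posterior mean = (μ₀/σ₀² + n·x̄/σ²)/(1/σ₀² + n/σ²) = (σ²·μ₀ + σ₀²·n·x̄)/(σ² + n·σ₀²) = (68.2276·32.87 + 27.3529·117.51)/150.2863 = 5456.880491/150.2863 = 36.3099.

36.3099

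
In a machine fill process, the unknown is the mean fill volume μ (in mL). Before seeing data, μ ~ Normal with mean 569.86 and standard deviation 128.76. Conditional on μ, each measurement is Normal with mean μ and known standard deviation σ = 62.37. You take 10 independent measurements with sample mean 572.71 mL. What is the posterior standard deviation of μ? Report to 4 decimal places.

For Normal data with known variance σ², a Normal(μ₀, σ₀²) prior on μ is conjugate. Posterior precision = 1/σ₀² + n/σ²; posterior mean is the precision-weighted average of μ₀ and x̄.
σ₀² = 128.76² = 16579.1376, σ² = 62.37² = 3890.0169; σ² + n·σ₀² = 3890.0169 + 10·16579.1376 = 169681.3929.
Posterior precision = 1/σ₀² + n/σ² = 1/16579.1376 + 10/3890.0169 = (σ² + n·σ₀²)/(σ₀²σ²) = 169681.3929/(16579.1376·3890.0169); posterior variance σₙ² = σ₀²σ²/(σ² + n·σ₀²) = 16579.1376·3890.0169/169681.3929 = 380.083664.
Posterior SD = √σₙ² = √(16579.1376·3890.0169/169681.3929) = 19.4957.

19.4957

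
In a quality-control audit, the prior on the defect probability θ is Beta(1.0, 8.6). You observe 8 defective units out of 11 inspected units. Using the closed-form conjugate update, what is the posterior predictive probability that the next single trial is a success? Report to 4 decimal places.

0.4369

The Beta prior is conjugate to a Binomial/Bernoulli likelihood; the update adds successes to α and failures to β.
Posterior: Beta(α+k, β+n−k) = Beta(1.0+8, 8.6+3) = Beta(9.0, 11.6).
For a single future Bernoulli trial, P(success | data) = α/(α+β) = 0.4369.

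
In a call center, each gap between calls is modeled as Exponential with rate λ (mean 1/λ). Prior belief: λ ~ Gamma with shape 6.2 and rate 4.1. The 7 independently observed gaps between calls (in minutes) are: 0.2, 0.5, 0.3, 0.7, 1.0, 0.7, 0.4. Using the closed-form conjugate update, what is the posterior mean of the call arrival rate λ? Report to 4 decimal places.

1.6709

With a Gamma(shape α, rate β) prior on the exponential rate λ, the posterior after n observations with total T = Σxᵢ is Gamma(α+n, β+T).
Sum of observations T = 3.8 minutes; n = 7.
Posterior: Gamma(6.2+7, 4.1+3.8) = Gamma(13.2, 7.9).
Posterior mean of λ = α/β = 13.2/7.9 = 1.6709.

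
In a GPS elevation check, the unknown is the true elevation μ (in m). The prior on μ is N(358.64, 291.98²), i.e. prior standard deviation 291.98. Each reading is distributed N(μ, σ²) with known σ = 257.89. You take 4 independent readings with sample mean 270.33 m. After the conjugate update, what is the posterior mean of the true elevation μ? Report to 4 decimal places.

284.7423

For Normal data with known variance σ², a Normal(μ₀, σ₀²) prior on μ is conjugate. Posterior precision = 1/σ₀² + n/σ²; posterior mean is the precision-weighted average of μ₀ and x̄.
n·x̄ = 4·270.33 = 1081.32.
σ₀² = 291.98² = 85252.3204, σ² = 257.89² = 66507.2521; σ² + n·σ₀² = 66507.2521 + 4·85252.3204 = 407516.5337.
Posterior mean = (μ₀/σ₀² + n·x̄/σ²)/(1/σ₀² + n/σ²) = (σ²·μ₀ + σ₀²·n·x̄)/(σ² + n·σ₀²) = (66507.2521·358.64 + 85252.3204·1081.32)/407516.5337 = 116037199.988072/407516.5337 = 284.7423.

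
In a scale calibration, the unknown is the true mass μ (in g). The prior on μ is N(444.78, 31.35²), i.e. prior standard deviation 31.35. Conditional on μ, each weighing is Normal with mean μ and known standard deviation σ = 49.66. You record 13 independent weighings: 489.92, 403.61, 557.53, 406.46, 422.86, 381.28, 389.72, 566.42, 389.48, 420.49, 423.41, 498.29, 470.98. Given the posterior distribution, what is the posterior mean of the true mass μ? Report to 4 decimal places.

447.2501

For Normal data with known variance σ², a Normal(μ₀, σ₀²) prior on μ is conjugate. Posterior precision = 1/σ₀² + n/σ²; posterior mean is the precision-weighted average of μ₀ and x̄.
Σxᵢ = 489.92 + 403.61 + 557.53 + 406.46 + 422.86 + 381.28 + 389.72 + 566.42 + 389.48 + 420.49 + 423.41 + 498.29 + 470.98 = 5820.45, so n·x̄ = 5820.45.
σ₀² = 31.35² = 982.8225, σ² = 49.66² = 2466.1156; σ² + n·σ₀² = 2466.1156 + 13·982.8225 = 15242.8081.
Posterior mean = (μ₀/σ₀² + n·x̄/σ²)/(1/σ₀² + n/σ²) = (σ²·μ₀ + σ₀²·n·x̄)/(σ² + n·σ₀²) = (2466.1156·444.78 + 982.8225·5820.45)/15242.8081 = 6817348.116693/15242.8081 = 447.2501.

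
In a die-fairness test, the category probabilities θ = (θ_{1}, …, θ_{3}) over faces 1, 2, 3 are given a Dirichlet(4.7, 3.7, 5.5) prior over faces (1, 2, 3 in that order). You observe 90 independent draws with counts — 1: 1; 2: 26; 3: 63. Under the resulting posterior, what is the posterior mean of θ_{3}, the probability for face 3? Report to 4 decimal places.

The Dirichlet prior is conjugate to the Multinomial likelihood: each posterior αⱼ = prior αⱼ + observed count nⱼ.
Posterior concentration: (5.7, 29.7, 68.5), total = 103.9.
E[θ_{3}|data] = α_{3}/Σα = 68.5/103.9 = 0.6593.

0.6593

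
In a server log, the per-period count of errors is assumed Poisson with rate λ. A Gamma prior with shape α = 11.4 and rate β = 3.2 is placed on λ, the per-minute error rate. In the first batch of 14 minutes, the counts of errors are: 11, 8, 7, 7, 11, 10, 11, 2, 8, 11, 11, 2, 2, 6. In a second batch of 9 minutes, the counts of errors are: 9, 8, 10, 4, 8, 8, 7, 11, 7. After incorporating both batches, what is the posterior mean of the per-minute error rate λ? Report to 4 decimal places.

With a Gamma(shape α, rate β) prior, the Poisson likelihood is conjugate: the posterior is Gamma(α + ΣXᵢ, β + n).
Batch 1: sum of counts S = 107 over n = 14 minutes.
After batch 1: Gamma(α+S, β+n) = Gamma(11.4+107, 3.2+14) = Gamma(118.4, 17.2).
Batch 2: sum of counts S = 72 over n = 9 minutes.
After batch 2: Gamma(α+S, β+n) = Gamma(118.4+72, 17.2+9) = Gamma(190.4, 26.2).
Posterior mean = α/β = 190.4/26.2 = 7.2672.

7.2672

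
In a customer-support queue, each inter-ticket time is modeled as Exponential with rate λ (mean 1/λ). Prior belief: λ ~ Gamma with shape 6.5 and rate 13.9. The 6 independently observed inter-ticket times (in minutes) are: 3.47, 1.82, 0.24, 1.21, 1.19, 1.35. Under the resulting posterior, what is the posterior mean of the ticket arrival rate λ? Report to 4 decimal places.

0.5393

With a Gamma(shape α, rate β) prior on the exponential rate λ, the posterior after n observations with total T = Σxᵢ is Gamma(α+n, β+T).
Sum of observations T = 9.28 minutes; n = 6.
Posterior: Gamma(6.5+6, 13.9+9.28) = Gamma(12.5, 23.18).
Posterior mean of λ = α/β = 12.5/23.18 = 0.5393.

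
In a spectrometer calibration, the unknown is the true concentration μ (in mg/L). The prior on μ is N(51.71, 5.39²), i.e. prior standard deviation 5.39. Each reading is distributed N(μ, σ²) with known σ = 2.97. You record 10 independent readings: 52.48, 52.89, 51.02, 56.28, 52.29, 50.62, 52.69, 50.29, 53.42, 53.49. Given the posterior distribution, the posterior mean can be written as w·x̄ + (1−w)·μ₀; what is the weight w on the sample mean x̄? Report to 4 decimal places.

0.9705

For Normal data with known variance σ², a Normal(μ₀, σ₀²) prior on μ is conjugate. Posterior precision = 1/σ₀² + n/σ²; posterior mean is the precision-weighted average of μ₀ and x̄.
σ₀² = 5.39² = 29.0521, σ² = 2.97² = 8.8209. Prior precision 1/σ₀² = 1/29.0521; data precision n/σ² = 10/8.8209.
w = (n/σ²)/(1/σ₀² + n/σ²) = n·σ₀²/(σ² + n·σ₀²) = 10·29.0521/(8.8209 + 10·29.0521) = 290.521/299.3419 = 0.9705.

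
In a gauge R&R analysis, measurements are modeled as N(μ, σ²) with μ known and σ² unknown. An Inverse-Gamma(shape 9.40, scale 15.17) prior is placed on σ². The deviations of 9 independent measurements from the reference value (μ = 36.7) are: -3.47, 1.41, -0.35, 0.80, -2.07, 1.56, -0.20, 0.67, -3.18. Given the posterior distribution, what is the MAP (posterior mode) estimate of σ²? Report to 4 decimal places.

2.0957

With known mean μ and an Inverse-Gamma(α, β) prior on σ², the Normal likelihood is conjugate: posterior is Inv-Gamma(α + n/2, β + Σ(xᵢ−μ)²/2).
Σ(xᵢ−μ)² = (-3.47)² + (1.41)² + (-0.35)² + (0.80)² + (-2.07)² + (1.56)² + (-0.20)² + (0.67)² + (-3.18)² = 32.1113.
Posterior: Inv-Gamma(9.40 + 9/2, 15.17 + 32.1113/2) = Inv-Gamma(13.90, 31.22565).
Mode = β/(α+1) = 31.22565/14.90 = 2.0957.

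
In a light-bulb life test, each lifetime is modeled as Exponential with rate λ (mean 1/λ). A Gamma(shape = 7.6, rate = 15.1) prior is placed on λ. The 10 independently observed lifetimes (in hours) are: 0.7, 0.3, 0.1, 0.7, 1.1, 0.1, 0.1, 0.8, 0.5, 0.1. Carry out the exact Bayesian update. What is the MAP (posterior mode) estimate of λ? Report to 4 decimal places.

With a Gamma(shape α, rate β) prior on the exponential rate λ, the posterior after n observations with total T = Σxᵢ is Gamma(α+n, β+T).
Sum of observations T = 4.5 hours; n = 10.
Posterior: Gamma(7.6+10, 15.1+4.5) = Gamma(17.6, 19.6).
Mode = (α−1)/β = 0.8469.

0.8469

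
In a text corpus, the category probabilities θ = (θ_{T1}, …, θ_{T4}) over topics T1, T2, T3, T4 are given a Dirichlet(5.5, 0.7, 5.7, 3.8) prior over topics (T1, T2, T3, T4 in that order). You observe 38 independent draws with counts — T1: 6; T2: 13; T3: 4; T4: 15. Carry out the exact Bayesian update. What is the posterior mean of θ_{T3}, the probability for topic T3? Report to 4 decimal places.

The Dirichlet prior is conjugate to the Multinomial likelihood: each posterior αⱼ = prior αⱼ + observed count nⱼ.
Posterior concentration: (11.5, 13.7, 9.7, 18.8), total = 53.7.
E[θ_{T3}|data] = α_{T3}/Σα = 9.7/53.7 = 0.1806.

0.1806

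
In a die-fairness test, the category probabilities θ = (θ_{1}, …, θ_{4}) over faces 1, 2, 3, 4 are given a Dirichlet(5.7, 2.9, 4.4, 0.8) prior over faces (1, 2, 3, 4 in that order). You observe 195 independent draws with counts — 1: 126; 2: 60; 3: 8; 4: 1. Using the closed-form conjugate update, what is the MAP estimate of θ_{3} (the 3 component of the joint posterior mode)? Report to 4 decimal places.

The Dirichlet prior is conjugate to the Multinomial likelihood: each posterior αⱼ = prior αⱼ + observed count nⱼ.
Posterior concentration: (131.7, 62.9, 12.4, 1.8), total = 208.8.
Joint mode component: (α_{3}−1)/(Σα−K) = 11.4/204.8 = 0.0557.

0.0557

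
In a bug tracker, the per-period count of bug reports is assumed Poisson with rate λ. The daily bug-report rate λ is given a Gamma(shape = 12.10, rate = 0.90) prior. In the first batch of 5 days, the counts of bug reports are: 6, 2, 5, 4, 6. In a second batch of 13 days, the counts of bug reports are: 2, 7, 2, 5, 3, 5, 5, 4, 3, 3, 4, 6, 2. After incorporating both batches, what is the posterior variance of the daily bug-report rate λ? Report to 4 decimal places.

0.2410

With a Gamma(shape α, rate β) prior, the Poisson likelihood is conjugate: the posterior is Gamma(α + ΣXᵢ, β + n).
Batch 1: sum of counts S = 23 over n = 5 days.
After batch 1: Gamma(α+S, β+n) = Gamma(12.10+23, 0.90+5) = Gamma(35.10, 5.90).
Batch 2: sum of counts S = 51 over n = 13 days.
After batch 2: Gamma(α+S, β+n) = Gamma(35.10+51, 5.90+13) = Gamma(86.10, 18.90).
Var = α/β² = 86.10/18.90² = 0.2410.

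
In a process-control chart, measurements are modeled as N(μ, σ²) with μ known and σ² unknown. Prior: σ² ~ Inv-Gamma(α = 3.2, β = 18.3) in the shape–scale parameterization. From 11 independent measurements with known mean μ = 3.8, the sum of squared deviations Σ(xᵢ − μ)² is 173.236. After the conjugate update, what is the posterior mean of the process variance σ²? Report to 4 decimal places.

With known mean μ and an Inverse-Gamma(α, β) prior on σ², the Normal likelihood is conjugate: posterior is Inv-Gamma(α + n/2, β + Σ(xᵢ−μ)²/2).
Posterior: Inv-Gamma(3.2 + 11/2, 18.3 + 173.236/2) = Inv-Gamma(8.70, 104.9180).
E[σ²|data] = β/(α−1) = 104.9180/7.70 = 13.6257.

13.6257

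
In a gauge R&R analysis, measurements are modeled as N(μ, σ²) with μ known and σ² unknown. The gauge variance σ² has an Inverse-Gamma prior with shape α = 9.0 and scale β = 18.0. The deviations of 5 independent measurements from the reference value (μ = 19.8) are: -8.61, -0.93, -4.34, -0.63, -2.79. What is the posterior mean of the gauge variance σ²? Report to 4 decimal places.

With known mean μ and an Inverse-Gamma(α, β) prior on σ², the Normal likelihood is conjugate: posterior is Inv-Gamma(α + n/2, β + Σ(xᵢ−μ)²/2).
Σ(xᵢ−μ)² = (-8.61)² + (-0.93)² + (-4.34)² + (-0.63)² + (-2.79)² = 102.0136.
Posterior: Inv-Gamma(9.0 + 5/2, 18.0 + 102.0136/2) = Inv-Gamma(11.50, 69.00680).
E[σ²|data] = β/(α−1) = 69.00680/10.50 = 6.5721.

6.5721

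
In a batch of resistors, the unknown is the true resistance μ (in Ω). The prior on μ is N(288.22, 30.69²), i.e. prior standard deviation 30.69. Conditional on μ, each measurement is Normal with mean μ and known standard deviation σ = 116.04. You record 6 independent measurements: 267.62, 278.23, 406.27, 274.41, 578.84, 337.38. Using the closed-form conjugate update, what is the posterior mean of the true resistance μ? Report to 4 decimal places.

308.5898

For Normal data with known variance σ², a Normal(μ₀, σ₀²) prior on μ is conjugate. Posterior precision = 1/σ₀² + n/σ²; posterior mean is the precision-weighted average of μ₀ and x̄.
Σxᵢ = 267.62 + 278.23 + 406.27 + 274.41 + 578.84 + 337.38 = 2142.75, so n·x̄ = 2142.75.
σ₀² = 30.69² = 941.8761, σ² = 116.04² = 13465.2816; σ² + n·σ₀² = 13465.2816 + 6·941.8761 = 19116.5382.
Posterior mean = (μ₀/σ₀² + n·x̄/σ²)/(1/σ₀² + n/σ²) = (σ²·μ₀ + σ₀²·n·x̄)/(σ² + n·σ₀²) = (13465.2816·288.22 + 941.8761·2142.75)/19116.5382 = 5899168.476027/19116.5382 = 308.5898.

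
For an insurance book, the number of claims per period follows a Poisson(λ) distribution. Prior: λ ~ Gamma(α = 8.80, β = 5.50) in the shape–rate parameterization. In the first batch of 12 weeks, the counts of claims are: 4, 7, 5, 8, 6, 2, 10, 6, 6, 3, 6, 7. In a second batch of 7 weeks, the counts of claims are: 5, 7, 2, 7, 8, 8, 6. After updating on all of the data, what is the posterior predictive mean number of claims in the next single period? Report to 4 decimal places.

With a Gamma(shape α, rate β) prior, the Poisson likelihood is conjugate: the posterior is Gamma(α + ΣXᵢ, β + n).
Batch 1: sum of counts S = 70 over n = 12 weeks.
After batch 1: Gamma(α+S, β+n) = Gamma(8.80+70, 5.50+12) = Gamma(78.80, 17.50).
Batch 2: sum of counts S = 43 over n = 7 weeks.
After batch 2: Gamma(α+S, β+n) = Gamma(78.80+43, 17.50+7) = Gamma(121.80, 24.50).
The predictive distribution for one future period is NegBinom with mean α/β = 4.9714.

4.9714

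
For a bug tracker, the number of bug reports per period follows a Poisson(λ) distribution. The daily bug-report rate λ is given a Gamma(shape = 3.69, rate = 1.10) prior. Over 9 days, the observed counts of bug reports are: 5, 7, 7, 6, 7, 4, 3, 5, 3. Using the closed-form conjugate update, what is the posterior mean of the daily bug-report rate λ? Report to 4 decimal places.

5.0188

With a Gamma(shape α, rate β) prior, the Poisson likelihood is conjugate: the posterior is Gamma(α + ΣXᵢ, β + n).
Sum of counts S = 47 over n = 9 days.
Posterior: Gamma(α+S, β+n) = Gamma(3.69+47, 1.10+9) = Gamma(50.69, 10.10).
Posterior mean = α/β = 50.69/10.10 = 5.0188.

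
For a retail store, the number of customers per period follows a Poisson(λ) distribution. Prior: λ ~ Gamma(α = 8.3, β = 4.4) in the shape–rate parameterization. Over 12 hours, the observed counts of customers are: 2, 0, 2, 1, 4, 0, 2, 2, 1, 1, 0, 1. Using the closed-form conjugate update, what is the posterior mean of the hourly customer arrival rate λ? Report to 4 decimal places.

With a Gamma(shape α, rate β) prior, the Poisson likelihood is conjugate: the posterior is Gamma(α + ΣXᵢ, β + n).
Sum of counts S = 16 over n = 12 hours.
Posterior: Gamma(α+S, β+n) = Gamma(8.3+16, 4.4+12) = Gamma(24.3, 16.4).
Posterior mean = α/β = 24.3/16.4 = 1.4817.

1.4817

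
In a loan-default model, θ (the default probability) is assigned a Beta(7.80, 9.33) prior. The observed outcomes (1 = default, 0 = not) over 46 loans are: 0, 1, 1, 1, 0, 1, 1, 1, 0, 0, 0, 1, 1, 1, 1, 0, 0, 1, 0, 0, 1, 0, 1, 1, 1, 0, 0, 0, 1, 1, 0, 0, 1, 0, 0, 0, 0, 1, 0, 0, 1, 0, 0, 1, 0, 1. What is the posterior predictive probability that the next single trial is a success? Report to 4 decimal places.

0.4720

The Beta prior is conjugate to a Binomial/Bernoulli likelihood; the update adds successes to α and failures to β.
Posterior: Beta(α+k, β+n−k) = Beta(7.80+22, 9.33+24) = Beta(29.80, 33.33).
For a single future Bernoulli trial, P(success | data) = α/(α+β) = 0.4720.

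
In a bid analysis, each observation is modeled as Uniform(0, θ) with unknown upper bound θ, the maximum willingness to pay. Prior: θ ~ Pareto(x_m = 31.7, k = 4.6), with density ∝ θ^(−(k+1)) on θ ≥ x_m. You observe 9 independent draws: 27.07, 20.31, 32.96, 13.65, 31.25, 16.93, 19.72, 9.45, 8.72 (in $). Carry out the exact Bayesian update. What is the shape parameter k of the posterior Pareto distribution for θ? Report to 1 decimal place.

13.6

A Pareto(scale x_m, shape k) prior on the upper bound θ of Uniform(0, θ) is conjugate: posterior is Pareto(max(x_m, max xᵢ), k + n).
Sample maximum = 32.96; prior scale x_m = 31.7 → posterior scale = max = 32.96.
Posterior shape = 4.6 + 9 = 13.6.
Posterior shape k = 13.6.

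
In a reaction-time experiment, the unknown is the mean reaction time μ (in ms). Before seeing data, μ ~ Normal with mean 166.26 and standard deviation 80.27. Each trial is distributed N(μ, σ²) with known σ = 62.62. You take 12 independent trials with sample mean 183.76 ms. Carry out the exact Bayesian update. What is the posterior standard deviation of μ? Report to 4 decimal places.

For Normal data with known variance σ², a Normal(μ₀, σ₀²) prior on μ is conjugate. Posterior precision = 1/σ₀² + n/σ²; posterior mean is the precision-weighted average of μ₀ and x̄.
σ₀² = 80.27² = 6443.2729, σ² = 62.62² = 3921.2644; σ² + n·σ₀² = 3921.2644 + 12·6443.2729 = 81240.5392.
Posterior precision = 1/σ₀² + n/σ² = 1/6443.2729 + 12/3921.2644 = (σ² + n·σ₀²)/(σ₀²σ²) = 81240.5392/(6443.2729·3921.2644); posterior variance σₙ² = σ₀²σ²/(σ² + n·σ₀²) = 6443.2729·3921.2644/81240.5392 = 310.999618.
Posterior SD = √σₙ² = √(6443.2729·3921.2644/81240.5392) = 17.6352.

17.6352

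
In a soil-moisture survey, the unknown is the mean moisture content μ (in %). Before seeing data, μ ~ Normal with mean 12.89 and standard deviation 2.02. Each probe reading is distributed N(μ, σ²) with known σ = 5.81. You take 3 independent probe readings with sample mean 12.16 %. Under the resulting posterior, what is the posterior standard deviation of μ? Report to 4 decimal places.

For Normal data with known variance σ², a Normal(μ₀, σ₀²) prior on μ is conjugate. Posterior precision = 1/σ₀² + n/σ²; posterior mean is the precision-weighted average of μ₀ and x̄.
σ₀² = 2.02² = 4.0804, σ² = 5.81² = 33.7561; σ² + n·σ₀² = 33.7561 + 3·4.0804 = 45.9973.
Posterior precision = 1/σ₀² + n/σ² = 1/4.0804 + 3/33.7561 = (σ² + n·σ₀²)/(σ₀²σ²) = 45.9973/(4.0804·33.7561); posterior variance σₙ² = σ₀²σ²/(σ² + n·σ₀²) = 4.0804·33.7561/45.9973 = 2.994489.
Posterior SD = √σₙ² = √(4.0804·33.7561/45.9973) = 1.7305.

1.7305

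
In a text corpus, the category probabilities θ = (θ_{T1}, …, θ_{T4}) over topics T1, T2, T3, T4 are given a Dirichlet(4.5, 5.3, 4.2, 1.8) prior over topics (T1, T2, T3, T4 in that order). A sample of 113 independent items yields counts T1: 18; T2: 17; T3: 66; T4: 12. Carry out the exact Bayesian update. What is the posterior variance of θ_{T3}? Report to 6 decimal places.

0.001910

The Dirichlet prior is conjugate to the Multinomial likelihood: each posterior αⱼ = prior αⱼ + observed count nⱼ.
Posterior concentration: (22.5, 22.3, 70.2, 13.8), total = 128.8.
Var[θ_j] = α_j(Σα−α_j)/((Σα)²(Σα+1)) = 70.2·58.6/(128.8²·129.8) = 0.001910.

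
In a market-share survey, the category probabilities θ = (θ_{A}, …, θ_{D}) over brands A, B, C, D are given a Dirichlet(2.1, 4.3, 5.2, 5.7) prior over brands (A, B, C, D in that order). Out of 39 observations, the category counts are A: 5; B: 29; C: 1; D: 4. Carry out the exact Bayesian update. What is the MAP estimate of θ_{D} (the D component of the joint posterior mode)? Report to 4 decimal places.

0.1663

The Dirichlet prior is conjugate to the Multinomial likelihood: each posterior αⱼ = prior αⱼ + observed count nⱼ.
Posterior concentration: (7.1, 33.3, 6.2, 9.7), total = 56.3.
Joint mode component: (α_{D}−1)/(Σα−K) = 8.7/52.3 = 0.1663.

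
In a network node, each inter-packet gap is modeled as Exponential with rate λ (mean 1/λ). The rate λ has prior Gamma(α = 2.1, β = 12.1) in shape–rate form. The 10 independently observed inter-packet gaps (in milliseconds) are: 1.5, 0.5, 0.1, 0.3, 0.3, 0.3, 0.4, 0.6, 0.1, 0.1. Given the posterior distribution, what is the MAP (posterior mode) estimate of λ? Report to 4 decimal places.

With a Gamma(shape α, rate β) prior on the exponential rate λ, the posterior after n observations with total T = Σxᵢ is Gamma(α+n, β+T).
Sum of observations T = 4.2 milliseconds; n = 10.
Posterior: Gamma(2.1+10, 12.1+4.2) = Gamma(12.1, 16.3).
Mode = (α−1)/β = 0.6810.

0.6810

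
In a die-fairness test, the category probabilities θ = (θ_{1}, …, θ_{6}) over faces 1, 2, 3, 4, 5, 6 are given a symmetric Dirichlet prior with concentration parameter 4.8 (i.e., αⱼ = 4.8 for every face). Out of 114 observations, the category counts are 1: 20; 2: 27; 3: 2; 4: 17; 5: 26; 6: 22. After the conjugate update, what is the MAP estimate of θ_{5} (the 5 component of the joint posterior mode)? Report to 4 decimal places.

0.2178

The Dirichlet prior is conjugate to the Multinomial likelihood: each posterior αⱼ = prior αⱼ + observed count nⱼ.
Posterior concentration: (24.8, 31.8, 6.8, 21.8, 30.8, 26.8), total = 142.8.
Joint mode component: (α_{5}−1)/(Σα−K) = 29.8/136.8 = 0.2178.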